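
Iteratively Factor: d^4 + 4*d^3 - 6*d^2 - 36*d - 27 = (d - 3)*(d^3 + 7*d^2 + 15*d + 9) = (d - 3)*(d + 1)*(d^2 + 6*d + 9) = (d - 3)*(d + 1)*(d + 3)*(d + 3)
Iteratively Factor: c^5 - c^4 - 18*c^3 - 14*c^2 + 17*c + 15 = (c - 1)*(c^4 - 18*c^2 - 32*c - 15) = (c - 1)*(c + 1)*(c^3 - c^2 - 17*c - 15) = (c - 1)*(c + 1)*(c + 3)*(c^2 - 4*c - 5) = (c - 1)*(c + 1)^2*(c + 3)*(c - 5)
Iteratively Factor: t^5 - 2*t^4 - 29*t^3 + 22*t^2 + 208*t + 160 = (t + 4)*(t^4 - 6*t^3 - 5*t^2 + 42*t + 40) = (t - 4)*(t + 4)*(t^3 - 2*t^2 - 13*t - 10) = (t - 4)*(t + 2)*(t + 4)*(t^2 - 4*t - 5) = (t - 4)*(t + 1)*(t + 2)*(t + 4)*(t - 5)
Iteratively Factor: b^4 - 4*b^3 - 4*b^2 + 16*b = (b + 2)*(b^3 - 6*b^2 + 8*b) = (b - 2)*(b + 2)*(b^2 - 4*b) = b*(b - 2)*(b + 2)*(b - 4)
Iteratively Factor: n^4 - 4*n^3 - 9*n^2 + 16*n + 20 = (n - 5)*(n^3 + n^2 - 4*n - 4) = (n - 5)*(n + 2)*(n^2 - n - 2) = (n - 5)*(n - 2)*(n + 2)*(n + 1)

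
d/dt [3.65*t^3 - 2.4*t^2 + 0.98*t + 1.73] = 10.95*t^2 - 4.8*t + 0.98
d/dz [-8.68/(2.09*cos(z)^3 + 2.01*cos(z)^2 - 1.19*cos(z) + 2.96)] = (-54.4236*cos(z)^2 - 34.8936*cos(z) + 10.3292)*sin(z)/(2.09*cos(z)^3 + 2.01*cos(z)^2 - 1.19*cos(z) + 2.96)^2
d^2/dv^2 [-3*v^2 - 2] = -6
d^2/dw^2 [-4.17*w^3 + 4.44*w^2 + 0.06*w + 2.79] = 8.88 - 25.02*w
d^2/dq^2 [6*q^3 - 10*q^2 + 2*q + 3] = 36*q - 20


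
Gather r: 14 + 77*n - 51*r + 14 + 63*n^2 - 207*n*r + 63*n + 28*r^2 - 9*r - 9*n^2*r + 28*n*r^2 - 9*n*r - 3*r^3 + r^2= 63*n^2 + 140*n - 3*r^3 + r^2*(28*n + 29) + r*(-9*n^2 - 216*n - 60) + 28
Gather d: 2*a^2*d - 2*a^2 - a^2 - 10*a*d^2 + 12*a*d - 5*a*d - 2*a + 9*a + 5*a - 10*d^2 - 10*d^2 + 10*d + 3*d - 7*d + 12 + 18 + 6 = -3*a^2 + 12*a + d^2*(-10*a - 20) + d*(2*a^2 + 7*a + 6) + 36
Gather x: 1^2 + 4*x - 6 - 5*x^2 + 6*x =-5*x^2 + 10*x - 5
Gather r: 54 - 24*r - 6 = 48 - 24*r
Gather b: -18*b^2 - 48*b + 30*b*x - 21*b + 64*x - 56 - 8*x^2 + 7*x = -18*b^2 + b*(30*x - 69) - 8*x^2 + 71*x - 56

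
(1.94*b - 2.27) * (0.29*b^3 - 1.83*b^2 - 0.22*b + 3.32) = 0.5626*b^4 - 4.2085*b^3 + 3.7273*b^2 + 6.9402*b - 7.5364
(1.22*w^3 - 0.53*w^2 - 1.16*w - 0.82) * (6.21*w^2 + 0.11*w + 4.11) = 7.5762*w^5 - 3.1571*w^4 - 2.2477*w^3 - 7.3981*w^2 - 4.8578*w - 3.3702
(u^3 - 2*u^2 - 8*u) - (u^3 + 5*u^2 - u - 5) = -7*u^2 - 7*u + 5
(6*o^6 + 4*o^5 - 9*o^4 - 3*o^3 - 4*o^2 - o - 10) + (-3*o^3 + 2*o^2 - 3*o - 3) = 6*o^6 + 4*o^5 - 9*o^4 - 6*o^3 - 2*o^2 - 4*o - 13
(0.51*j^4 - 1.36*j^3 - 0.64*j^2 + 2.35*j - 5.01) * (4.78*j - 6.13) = 2.4378*j^5 - 9.6271*j^4 + 5.2776*j^3 + 15.1562*j^2 - 38.3533*j + 30.7113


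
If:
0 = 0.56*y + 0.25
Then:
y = -0.45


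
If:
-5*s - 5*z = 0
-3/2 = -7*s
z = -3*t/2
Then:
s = 3/14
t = 1/7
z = -3/14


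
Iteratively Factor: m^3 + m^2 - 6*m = (m - 2)*(m^2 + 3*m) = (m - 2)*(m + 3)*(m)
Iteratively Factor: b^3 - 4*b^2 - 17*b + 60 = (b - 5)*(b^2 + b - 12) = (b - 5)*(b + 4)*(b - 3)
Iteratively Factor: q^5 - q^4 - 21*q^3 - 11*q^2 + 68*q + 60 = (q + 1)*(q^4 - 2*q^3 - 19*q^2 + 8*q + 60) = (q - 2)*(q + 1)*(q^3 - 19*q - 30) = (q - 5)*(q - 2)*(q + 1)*(q^2 + 5*q + 6) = (q - 5)*(q - 2)*(q + 1)*(q + 2)*(q + 3)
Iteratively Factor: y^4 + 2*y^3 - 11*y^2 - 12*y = (y - 3)*(y^3 + 5*y^2 + 4*y) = (y - 3)*(y + 1)*(y^2 + 4*y) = y*(y - 3)*(y + 1)*(y + 4)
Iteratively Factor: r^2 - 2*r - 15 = (r - 5)*(r + 3)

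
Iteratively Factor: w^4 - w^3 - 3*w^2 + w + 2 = (w - 1)*(w^3 - 3*w - 2) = (w - 2)*(w - 1)*(w^2 + 2*w + 1) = (w - 2)*(w - 1)*(w + 1)*(w + 1)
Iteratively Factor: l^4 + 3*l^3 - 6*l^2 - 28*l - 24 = (l + 2)*(l^3 + l^2 - 8*l - 12) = (l + 2)^2*(l^2 - l - 6) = (l - 3)*(l + 2)^2*(l + 2)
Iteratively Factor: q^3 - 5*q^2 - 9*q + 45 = (q + 3)*(q^2 - 8*q + 15) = (q - 3)*(q + 3)*(q - 5)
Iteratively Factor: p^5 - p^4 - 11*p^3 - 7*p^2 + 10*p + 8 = (p - 1)*(p^4 - 11*p^2 - 18*p - 8) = (p - 1)*(p + 1)*(p^3 - p^2 - 10*p - 8) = (p - 4)*(p - 1)*(p + 1)*(p^2 + 3*p + 2) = (p - 4)*(p - 1)*(p + 1)^2*(p + 2)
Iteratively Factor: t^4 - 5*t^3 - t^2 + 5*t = (t)*(t^3 - 5*t^2 - t + 5) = t*(t + 1)*(t^2 - 6*t + 5) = t*(t - 5)*(t + 1)*(t - 1)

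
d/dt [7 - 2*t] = -2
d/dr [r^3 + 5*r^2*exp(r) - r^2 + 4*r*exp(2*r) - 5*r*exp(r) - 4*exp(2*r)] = 5*r^2*exp(r) + 3*r^2 + 8*r*exp(2*r) + 5*r*exp(r) - 2*r - 4*exp(2*r) - 5*exp(r)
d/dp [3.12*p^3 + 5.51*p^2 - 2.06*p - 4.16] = 9.36*p^2 + 11.02*p - 2.06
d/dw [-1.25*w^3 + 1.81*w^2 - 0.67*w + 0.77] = -3.75*w^2 + 3.62*w - 0.67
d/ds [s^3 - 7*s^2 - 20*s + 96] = 3*s^2 - 14*s - 20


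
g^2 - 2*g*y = g*(g - 2*y)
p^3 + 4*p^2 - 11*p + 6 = (p - 1)^2*(p + 6)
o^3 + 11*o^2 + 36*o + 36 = (o + 2)*(o + 3)*(o + 6)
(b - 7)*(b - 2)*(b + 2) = b^3 - 7*b^2 - 4*b + 28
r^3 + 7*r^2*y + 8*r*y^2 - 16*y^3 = (r - y)*(r + 4*y)^2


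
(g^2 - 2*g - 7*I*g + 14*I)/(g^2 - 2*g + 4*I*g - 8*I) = (g - 7*I)/(g + 4*I)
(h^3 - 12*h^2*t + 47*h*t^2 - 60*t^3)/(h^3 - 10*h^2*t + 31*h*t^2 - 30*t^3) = (-h + 4*t)/(-h + 2*t)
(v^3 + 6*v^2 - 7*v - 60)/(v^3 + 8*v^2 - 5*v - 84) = (v + 5)/(v + 7)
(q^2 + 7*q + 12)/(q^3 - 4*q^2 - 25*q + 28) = (q + 3)/(q^2 - 8*q + 7)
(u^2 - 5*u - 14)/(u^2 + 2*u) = (u - 7)/u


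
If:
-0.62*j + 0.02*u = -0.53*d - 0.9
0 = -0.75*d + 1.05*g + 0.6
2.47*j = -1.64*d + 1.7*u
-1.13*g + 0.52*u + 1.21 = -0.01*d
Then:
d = -7.39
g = -5.85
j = -5.35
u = -14.90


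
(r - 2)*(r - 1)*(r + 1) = r^3 - 2*r^2 - r + 2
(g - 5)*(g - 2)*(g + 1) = g^3 - 6*g^2 + 3*g + 10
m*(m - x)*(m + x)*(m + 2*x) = m^4 + 2*m^3*x - m^2*x^2 - 2*m*x^3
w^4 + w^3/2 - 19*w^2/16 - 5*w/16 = w*(w - 1)*(w + 1/4)*(w + 5/4)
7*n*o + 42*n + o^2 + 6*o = (7*n + o)*(o + 6)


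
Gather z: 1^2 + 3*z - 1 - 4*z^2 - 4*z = -4*z^2 - z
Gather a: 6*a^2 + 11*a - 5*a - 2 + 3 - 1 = 6*a^2 + 6*a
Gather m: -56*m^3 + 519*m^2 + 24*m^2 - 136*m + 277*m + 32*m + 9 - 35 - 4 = -56*m^3 + 543*m^2 + 173*m - 30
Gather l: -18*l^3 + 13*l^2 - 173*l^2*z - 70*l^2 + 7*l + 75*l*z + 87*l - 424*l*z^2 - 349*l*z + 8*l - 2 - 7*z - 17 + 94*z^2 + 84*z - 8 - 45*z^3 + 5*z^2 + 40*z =-18*l^3 + l^2*(-173*z - 57) + l*(-424*z^2 - 274*z + 102) - 45*z^3 + 99*z^2 + 117*z - 27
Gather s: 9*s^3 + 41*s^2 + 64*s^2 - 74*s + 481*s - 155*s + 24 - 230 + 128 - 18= 9*s^3 + 105*s^2 + 252*s - 96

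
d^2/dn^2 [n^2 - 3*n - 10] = 2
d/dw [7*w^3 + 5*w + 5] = 21*w^2 + 5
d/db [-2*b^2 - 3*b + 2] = -4*b - 3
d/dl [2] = 0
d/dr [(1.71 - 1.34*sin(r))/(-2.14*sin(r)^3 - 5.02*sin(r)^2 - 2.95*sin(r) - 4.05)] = (-5.7352*sin(r)^3 + 4.2514*sin(r)^2 + 17.1684*sin(r) + 10.4715)*cos(r)/(4.5796*sin(r)^6 + 21.4856*sin(r)^5 + 37.8264*sin(r)^4 + 46.952*sin(r)^3 + 49.3645*sin(r)^2 + 23.895*sin(r) + 16.4025)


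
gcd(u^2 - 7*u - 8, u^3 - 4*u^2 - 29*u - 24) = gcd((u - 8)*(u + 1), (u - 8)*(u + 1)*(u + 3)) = u^2 - 7*u - 8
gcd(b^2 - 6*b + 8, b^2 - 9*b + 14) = b - 2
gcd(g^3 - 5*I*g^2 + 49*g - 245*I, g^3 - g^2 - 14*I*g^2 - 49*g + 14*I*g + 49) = g - 7*I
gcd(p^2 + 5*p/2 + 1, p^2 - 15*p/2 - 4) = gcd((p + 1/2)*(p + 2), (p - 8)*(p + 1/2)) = p + 1/2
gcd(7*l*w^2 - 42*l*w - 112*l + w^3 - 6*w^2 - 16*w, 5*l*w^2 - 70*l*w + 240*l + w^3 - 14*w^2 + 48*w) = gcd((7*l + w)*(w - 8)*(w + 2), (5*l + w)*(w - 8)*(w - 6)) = w - 8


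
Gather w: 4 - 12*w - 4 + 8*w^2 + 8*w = 8*w^2 - 4*w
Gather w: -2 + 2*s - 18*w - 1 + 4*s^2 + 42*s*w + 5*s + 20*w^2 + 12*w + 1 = 4*s^2 + 7*s + 20*w^2 + w*(42*s - 6) - 2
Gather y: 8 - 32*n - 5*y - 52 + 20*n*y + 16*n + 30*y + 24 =-16*n + y*(20*n + 25) - 20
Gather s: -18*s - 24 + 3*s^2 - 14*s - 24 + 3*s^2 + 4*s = 6*s^2 - 28*s - 48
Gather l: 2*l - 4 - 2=2*l - 6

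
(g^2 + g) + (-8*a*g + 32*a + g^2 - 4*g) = -8*a*g + 32*a + 2*g^2 - 3*g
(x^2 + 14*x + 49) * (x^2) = x^4 + 14*x^3 + 49*x^2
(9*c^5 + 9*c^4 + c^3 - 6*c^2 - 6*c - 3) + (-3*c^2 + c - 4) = 9*c^5 + 9*c^4 + c^3 - 9*c^2 - 5*c - 7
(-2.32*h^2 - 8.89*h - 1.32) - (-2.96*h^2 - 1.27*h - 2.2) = 0.64*h^2 - 7.62*h + 0.88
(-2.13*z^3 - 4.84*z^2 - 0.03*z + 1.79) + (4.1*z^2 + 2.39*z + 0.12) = -2.13*z^3 - 0.74*z^2 + 2.36*z + 1.91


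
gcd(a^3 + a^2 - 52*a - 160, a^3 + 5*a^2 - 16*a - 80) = a^2 + 9*a + 20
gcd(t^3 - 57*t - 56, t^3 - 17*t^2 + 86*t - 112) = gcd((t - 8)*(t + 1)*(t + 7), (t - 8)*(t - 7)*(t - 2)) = t - 8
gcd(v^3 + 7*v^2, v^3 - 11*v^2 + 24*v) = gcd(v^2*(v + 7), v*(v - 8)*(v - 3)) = v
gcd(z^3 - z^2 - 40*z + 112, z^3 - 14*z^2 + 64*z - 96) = z^2 - 8*z + 16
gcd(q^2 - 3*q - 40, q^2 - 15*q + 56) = q - 8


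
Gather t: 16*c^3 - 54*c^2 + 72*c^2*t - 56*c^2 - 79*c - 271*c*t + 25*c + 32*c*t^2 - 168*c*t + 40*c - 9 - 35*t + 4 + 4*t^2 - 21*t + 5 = 16*c^3 - 110*c^2 - 14*c + t^2*(32*c + 4) + t*(72*c^2 - 439*c - 56)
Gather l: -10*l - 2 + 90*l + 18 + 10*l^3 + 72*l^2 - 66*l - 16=10*l^3 + 72*l^2 + 14*l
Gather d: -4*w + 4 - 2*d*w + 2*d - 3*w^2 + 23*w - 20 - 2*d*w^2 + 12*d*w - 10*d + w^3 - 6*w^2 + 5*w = d*(-2*w^2 + 10*w - 8) + w^3 - 9*w^2 + 24*w - 16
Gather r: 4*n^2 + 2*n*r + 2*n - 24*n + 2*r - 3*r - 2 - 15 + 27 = 4*n^2 - 22*n + r*(2*n - 1) + 10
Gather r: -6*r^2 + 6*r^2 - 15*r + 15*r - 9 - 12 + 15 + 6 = 0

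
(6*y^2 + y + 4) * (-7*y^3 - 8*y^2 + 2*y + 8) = -42*y^5 - 55*y^4 - 24*y^3 + 18*y^2 + 16*y + 32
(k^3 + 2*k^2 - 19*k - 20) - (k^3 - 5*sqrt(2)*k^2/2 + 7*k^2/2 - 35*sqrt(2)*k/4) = -3*k^2/2 + 5*sqrt(2)*k^2/2 - 19*k + 35*sqrt(2)*k/4 - 20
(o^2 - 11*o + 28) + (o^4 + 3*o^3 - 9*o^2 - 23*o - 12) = o^4 + 3*o^3 - 8*o^2 - 34*o + 16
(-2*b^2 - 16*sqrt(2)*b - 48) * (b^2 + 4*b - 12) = -2*b^4 - 16*sqrt(2)*b^3 - 8*b^3 - 64*sqrt(2)*b^2 - 24*b^2 - 192*b + 192*sqrt(2)*b + 576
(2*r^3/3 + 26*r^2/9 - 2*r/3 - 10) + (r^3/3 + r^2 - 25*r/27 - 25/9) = r^3 + 35*r^2/9 - 43*r/27 - 115/9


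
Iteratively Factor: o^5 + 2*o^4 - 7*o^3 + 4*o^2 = (o + 4)*(o^4 - 2*o^3 + o^2) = (o - 1)*(o + 4)*(o^3 - o^2) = o*(o - 1)*(o + 4)*(o^2 - o) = o^2*(o - 1)*(o + 4)*(o - 1)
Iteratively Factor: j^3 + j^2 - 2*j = (j + 2)*(j^2 - j) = (j - 1)*(j + 2)*(j)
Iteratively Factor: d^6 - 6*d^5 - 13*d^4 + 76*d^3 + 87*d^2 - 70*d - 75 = (d - 5)*(d^5 - d^4 - 18*d^3 - 14*d^2 + 17*d + 15) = (d - 5)*(d + 3)*(d^4 - 4*d^3 - 6*d^2 + 4*d + 5) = (d - 5)*(d + 1)*(d + 3)*(d^3 - 5*d^2 - d + 5) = (d - 5)^2*(d + 1)*(d + 3)*(d^2 - 1) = (d - 5)^2*(d + 1)^2*(d + 3)*(d - 1)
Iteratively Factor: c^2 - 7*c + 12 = (c - 4)*(c - 3)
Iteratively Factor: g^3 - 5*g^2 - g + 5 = (g - 1)*(g^2 - 4*g - 5) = (g - 5)*(g - 1)*(g + 1)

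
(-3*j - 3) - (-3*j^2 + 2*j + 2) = 3*j^2 - 5*j - 5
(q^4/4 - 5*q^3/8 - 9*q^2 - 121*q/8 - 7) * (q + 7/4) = q^5/4 - 3*q^4/16 - 323*q^3/32 - 247*q^2/8 - 1071*q/32 - 49/4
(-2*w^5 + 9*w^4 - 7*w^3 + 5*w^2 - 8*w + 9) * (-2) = 4*w^5 - 18*w^4 + 14*w^3 - 10*w^2 + 16*w - 18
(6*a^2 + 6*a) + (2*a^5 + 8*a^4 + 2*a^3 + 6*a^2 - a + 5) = 2*a^5 + 8*a^4 + 2*a^3 + 12*a^2 + 5*a + 5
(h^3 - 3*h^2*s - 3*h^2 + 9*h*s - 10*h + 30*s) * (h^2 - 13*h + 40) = h^5 - 3*h^4*s - 16*h^4 + 48*h^3*s + 69*h^3 - 207*h^2*s + 10*h^2 - 30*h*s - 400*h + 1200*s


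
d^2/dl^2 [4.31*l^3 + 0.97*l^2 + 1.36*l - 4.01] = 25.86*l + 1.94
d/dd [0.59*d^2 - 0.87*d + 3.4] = 1.18*d - 0.87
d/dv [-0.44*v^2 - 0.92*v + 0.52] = -0.88*v - 0.92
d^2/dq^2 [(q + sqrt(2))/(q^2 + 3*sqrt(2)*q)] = 2*(q^3 + 3*sqrt(2)*q^2 + 18*q + 18*sqrt(2))/(q^3*(q^3 + 9*sqrt(2)*q^2 + 54*q + 54*sqrt(2)))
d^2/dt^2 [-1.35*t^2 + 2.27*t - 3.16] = -2.70000000000000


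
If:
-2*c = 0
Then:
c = 0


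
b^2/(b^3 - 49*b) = b/(b^2 - 49)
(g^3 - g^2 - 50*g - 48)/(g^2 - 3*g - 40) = (g^2 + 7*g + 6)/(g + 5)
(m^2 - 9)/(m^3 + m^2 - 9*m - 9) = 1/(m + 1)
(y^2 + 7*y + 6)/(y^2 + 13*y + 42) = (y + 1)/(y + 7)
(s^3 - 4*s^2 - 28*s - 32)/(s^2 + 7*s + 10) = (s^2 - 6*s - 16)/(s + 5)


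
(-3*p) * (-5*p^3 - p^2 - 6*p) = 15*p^4 + 3*p^3 + 18*p^2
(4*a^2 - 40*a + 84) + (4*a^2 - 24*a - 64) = 8*a^2 - 64*a + 20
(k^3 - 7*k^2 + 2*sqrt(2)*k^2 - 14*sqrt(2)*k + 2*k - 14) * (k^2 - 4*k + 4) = k^5 - 11*k^4 + 2*sqrt(2)*k^4 - 22*sqrt(2)*k^3 + 34*k^3 - 50*k^2 + 64*sqrt(2)*k^2 - 56*sqrt(2)*k + 64*k - 56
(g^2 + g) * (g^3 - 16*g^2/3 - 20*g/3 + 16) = g^5 - 13*g^4/3 - 12*g^3 + 28*g^2/3 + 16*g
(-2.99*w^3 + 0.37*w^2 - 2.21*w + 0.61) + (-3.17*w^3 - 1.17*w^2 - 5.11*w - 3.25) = -6.16*w^3 - 0.8*w^2 - 7.32*w - 2.64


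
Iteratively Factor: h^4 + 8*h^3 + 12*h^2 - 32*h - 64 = (h + 4)*(h^3 + 4*h^2 - 4*h - 16) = (h + 2)*(h + 4)*(h^2 + 2*h - 8) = (h + 2)*(h + 4)^2*(h - 2)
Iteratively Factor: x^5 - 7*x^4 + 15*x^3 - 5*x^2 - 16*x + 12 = (x - 3)*(x^4 - 4*x^3 + 3*x^2 + 4*x - 4) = (x - 3)*(x - 2)*(x^3 - 2*x^2 - x + 2) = (x - 3)*(x - 2)^2*(x^2 - 1) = (x - 3)*(x - 2)^2*(x - 1)*(x + 1)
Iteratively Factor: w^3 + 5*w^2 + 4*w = (w + 1)*(w^2 + 4*w) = (w + 1)*(w + 4)*(w)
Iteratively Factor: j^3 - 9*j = (j - 3)*(j^2 + 3*j) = (j - 3)*(j + 3)*(j)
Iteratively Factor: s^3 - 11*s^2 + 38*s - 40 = (s - 4)*(s^2 - 7*s + 10) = (s - 5)*(s - 4)*(s - 2)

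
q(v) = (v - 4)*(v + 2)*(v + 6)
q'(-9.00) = 151.00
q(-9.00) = -273.00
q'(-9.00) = 151.00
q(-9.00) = -273.00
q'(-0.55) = -23.49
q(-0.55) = -35.96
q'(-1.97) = -24.12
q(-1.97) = -0.72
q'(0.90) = -10.37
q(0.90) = -62.03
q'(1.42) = -2.59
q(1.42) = -65.47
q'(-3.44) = -12.02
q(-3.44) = 27.43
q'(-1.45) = -25.29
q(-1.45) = -13.64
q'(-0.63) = -23.85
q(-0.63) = -34.06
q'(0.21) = -18.19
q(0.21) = -52.01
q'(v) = (v - 4)*(v + 2) + (v - 4)*(v + 6) + (v + 2)*(v + 6) = 3*v^2 + 8*v - 20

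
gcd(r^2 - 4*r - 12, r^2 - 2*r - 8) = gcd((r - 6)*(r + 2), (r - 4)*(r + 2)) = r + 2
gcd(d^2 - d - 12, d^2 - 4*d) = d - 4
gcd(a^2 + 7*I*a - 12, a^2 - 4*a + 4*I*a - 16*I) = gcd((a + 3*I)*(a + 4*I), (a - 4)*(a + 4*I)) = a + 4*I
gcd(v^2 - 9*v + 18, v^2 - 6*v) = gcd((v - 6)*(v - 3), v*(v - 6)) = v - 6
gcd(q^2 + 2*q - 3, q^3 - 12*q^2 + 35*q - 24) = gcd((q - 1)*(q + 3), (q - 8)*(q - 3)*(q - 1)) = q - 1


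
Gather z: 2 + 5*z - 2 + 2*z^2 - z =2*z^2 + 4*z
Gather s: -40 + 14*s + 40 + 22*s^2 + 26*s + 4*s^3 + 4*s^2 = 4*s^3 + 26*s^2 + 40*s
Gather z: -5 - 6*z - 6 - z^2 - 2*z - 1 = -z^2 - 8*z - 12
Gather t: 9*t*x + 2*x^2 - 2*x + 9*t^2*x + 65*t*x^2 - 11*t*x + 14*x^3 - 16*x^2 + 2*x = 9*t^2*x + t*(65*x^2 - 2*x) + 14*x^3 - 14*x^2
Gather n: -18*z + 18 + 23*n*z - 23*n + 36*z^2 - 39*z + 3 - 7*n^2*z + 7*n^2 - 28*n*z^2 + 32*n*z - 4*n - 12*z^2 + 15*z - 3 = n^2*(7 - 7*z) + n*(-28*z^2 + 55*z - 27) + 24*z^2 - 42*z + 18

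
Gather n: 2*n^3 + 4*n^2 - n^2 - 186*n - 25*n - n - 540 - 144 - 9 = 2*n^3 + 3*n^2 - 212*n - 693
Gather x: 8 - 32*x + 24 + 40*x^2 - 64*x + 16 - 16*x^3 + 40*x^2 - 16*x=-16*x^3 + 80*x^2 - 112*x + 48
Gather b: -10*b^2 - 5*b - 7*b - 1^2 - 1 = -10*b^2 - 12*b - 2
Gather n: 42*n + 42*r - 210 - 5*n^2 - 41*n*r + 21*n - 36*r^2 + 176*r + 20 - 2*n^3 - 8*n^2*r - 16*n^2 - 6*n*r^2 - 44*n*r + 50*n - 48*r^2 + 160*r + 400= -2*n^3 + n^2*(-8*r - 21) + n*(-6*r^2 - 85*r + 113) - 84*r^2 + 378*r + 210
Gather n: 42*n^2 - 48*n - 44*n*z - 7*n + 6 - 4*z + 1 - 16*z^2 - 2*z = 42*n^2 + n*(-44*z - 55) - 16*z^2 - 6*z + 7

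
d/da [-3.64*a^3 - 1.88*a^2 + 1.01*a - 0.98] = -10.92*a^2 - 3.76*a + 1.01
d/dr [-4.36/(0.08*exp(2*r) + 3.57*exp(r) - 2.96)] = (0.6976*exp(r) + 15.5652)*exp(r)/(0.08*exp(2*r) + 3.57*exp(r) - 2.96)^2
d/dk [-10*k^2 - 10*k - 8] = -20*k - 10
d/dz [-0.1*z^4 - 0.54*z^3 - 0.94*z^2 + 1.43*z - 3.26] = -0.4*z^3 - 1.62*z^2 - 1.88*z + 1.43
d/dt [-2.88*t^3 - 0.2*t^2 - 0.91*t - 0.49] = -8.64*t^2 - 0.4*t - 0.91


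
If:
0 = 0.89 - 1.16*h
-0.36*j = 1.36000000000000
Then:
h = 0.77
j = -3.78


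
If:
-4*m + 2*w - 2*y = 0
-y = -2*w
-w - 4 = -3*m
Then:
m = 4/5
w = -8/5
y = -16/5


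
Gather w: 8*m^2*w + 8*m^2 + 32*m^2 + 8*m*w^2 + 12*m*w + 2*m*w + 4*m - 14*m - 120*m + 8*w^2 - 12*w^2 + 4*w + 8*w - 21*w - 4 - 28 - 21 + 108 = 40*m^2 - 130*m + w^2*(8*m - 4) + w*(8*m^2 + 14*m - 9) + 55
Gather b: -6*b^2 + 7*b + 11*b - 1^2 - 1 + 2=-6*b^2 + 18*b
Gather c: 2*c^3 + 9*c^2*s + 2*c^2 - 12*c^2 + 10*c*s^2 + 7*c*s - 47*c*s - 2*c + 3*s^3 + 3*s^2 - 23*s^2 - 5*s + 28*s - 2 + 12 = 2*c^3 + c^2*(9*s - 10) + c*(10*s^2 - 40*s - 2) + 3*s^3 - 20*s^2 + 23*s + 10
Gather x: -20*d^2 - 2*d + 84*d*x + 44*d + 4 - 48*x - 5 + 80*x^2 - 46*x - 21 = -20*d^2 + 42*d + 80*x^2 + x*(84*d - 94) - 22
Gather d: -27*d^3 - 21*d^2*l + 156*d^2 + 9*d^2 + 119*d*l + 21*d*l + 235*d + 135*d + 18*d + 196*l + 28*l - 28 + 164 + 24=-27*d^3 + d^2*(165 - 21*l) + d*(140*l + 388) + 224*l + 160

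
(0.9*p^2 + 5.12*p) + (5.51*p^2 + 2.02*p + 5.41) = 6.41*p^2 + 7.14*p + 5.41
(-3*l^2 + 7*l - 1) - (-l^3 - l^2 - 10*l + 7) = l^3 - 2*l^2 + 17*l - 8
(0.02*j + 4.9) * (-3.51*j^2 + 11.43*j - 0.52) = -0.0702*j^3 - 16.9704*j^2 + 55.9966*j - 2.548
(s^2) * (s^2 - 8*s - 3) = s^4 - 8*s^3 - 3*s^2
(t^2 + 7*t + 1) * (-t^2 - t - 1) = -t^4 - 8*t^3 - 9*t^2 - 8*t - 1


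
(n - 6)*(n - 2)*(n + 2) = n^3 - 6*n^2 - 4*n + 24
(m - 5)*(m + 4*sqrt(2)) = m^2 - 5*m + 4*sqrt(2)*m - 20*sqrt(2)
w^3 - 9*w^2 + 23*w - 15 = (w - 5)*(w - 3)*(w - 1)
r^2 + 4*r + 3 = (r + 1)*(r + 3)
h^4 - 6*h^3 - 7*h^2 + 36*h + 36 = (h - 6)*(h - 3)*(h + 1)*(h + 2)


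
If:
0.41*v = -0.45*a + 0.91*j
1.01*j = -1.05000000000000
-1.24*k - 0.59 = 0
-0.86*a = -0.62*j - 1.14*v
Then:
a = -1.55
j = -1.04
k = -0.48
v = -0.60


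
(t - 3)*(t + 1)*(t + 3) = t^3 + t^2 - 9*t - 9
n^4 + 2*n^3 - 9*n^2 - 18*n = n*(n - 3)*(n + 2)*(n + 3)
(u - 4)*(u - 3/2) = u^2 - 11*u/2 + 6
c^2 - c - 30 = (c - 6)*(c + 5)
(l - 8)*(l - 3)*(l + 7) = l^3 - 4*l^2 - 53*l + 168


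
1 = 1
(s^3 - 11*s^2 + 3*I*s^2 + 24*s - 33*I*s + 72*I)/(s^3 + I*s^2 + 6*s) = (s^2 - 11*s + 24)/(s*(s - 2*I))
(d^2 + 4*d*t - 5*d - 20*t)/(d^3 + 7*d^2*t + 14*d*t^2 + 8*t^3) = (d - 5)/(d^2 + 3*d*t + 2*t^2)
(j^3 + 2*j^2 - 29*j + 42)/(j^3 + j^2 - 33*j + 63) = (j - 2)/(j - 3)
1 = 1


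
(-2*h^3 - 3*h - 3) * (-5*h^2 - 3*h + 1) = 10*h^5 + 6*h^4 + 13*h^3 + 24*h^2 + 6*h - 3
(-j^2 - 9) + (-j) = -j^2 - j - 9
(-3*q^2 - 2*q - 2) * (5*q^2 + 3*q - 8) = -15*q^4 - 19*q^3 + 8*q^2 + 10*q + 16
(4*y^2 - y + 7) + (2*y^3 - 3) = 2*y^3 + 4*y^2 - y + 4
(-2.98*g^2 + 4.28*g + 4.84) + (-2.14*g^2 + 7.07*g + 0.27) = -5.12*g^2 + 11.35*g + 5.11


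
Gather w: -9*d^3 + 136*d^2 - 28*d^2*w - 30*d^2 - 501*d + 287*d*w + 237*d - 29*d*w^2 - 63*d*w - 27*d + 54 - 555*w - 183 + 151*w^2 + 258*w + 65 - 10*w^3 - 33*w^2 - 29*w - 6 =-9*d^3 + 106*d^2 - 291*d - 10*w^3 + w^2*(118 - 29*d) + w*(-28*d^2 + 224*d - 326) - 70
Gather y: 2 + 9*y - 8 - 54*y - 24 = -45*y - 30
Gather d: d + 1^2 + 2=d + 3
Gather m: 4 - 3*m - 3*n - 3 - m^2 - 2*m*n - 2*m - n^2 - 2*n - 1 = -m^2 + m*(-2*n - 5) - n^2 - 5*n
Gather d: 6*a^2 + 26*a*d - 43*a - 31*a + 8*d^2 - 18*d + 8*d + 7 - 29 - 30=6*a^2 - 74*a + 8*d^2 + d*(26*a - 10) - 52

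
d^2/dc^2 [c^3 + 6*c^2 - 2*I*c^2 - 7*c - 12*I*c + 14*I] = 6*c + 12 - 4*I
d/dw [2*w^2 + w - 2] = 4*w + 1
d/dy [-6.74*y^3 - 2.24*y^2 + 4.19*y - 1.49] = -20.22*y^2 - 4.48*y + 4.19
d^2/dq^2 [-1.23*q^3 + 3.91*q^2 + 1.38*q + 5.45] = 7.82 - 7.38*q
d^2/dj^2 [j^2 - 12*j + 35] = 2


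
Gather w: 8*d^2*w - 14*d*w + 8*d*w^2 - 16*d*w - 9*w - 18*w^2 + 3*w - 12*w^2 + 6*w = w^2*(8*d - 30) + w*(8*d^2 - 30*d)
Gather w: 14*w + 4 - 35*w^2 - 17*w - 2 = -35*w^2 - 3*w + 2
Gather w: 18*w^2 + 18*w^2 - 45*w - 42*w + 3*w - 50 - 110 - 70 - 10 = 36*w^2 - 84*w - 240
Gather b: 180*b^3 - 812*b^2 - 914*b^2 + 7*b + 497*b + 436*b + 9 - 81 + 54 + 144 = 180*b^3 - 1726*b^2 + 940*b + 126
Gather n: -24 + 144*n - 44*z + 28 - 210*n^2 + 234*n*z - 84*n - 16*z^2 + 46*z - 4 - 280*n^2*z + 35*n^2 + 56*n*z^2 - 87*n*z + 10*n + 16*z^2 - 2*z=n^2*(-280*z - 175) + n*(56*z^2 + 147*z + 70)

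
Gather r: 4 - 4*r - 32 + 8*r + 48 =4*r + 20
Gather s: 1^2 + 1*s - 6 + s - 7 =2*s - 12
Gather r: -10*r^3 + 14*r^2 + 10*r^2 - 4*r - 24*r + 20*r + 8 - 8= -10*r^3 + 24*r^2 - 8*r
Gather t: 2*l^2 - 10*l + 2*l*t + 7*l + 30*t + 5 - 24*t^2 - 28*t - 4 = 2*l^2 - 3*l - 24*t^2 + t*(2*l + 2) + 1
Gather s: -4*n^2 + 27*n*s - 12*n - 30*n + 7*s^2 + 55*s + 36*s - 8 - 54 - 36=-4*n^2 - 42*n + 7*s^2 + s*(27*n + 91) - 98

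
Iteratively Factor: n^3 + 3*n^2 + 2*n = (n)*(n^2 + 3*n + 2) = n*(n + 2)*(n + 1)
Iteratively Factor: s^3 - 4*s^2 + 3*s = (s - 1)*(s^2 - 3*s) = (s - 3)*(s - 1)*(s)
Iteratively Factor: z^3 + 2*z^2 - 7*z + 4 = (z - 1)*(z^2 + 3*z - 4) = (z - 1)^2*(z + 4)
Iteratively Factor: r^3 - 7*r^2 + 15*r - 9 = (r - 3)*(r^2 - 4*r + 3) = (r - 3)^2*(r - 1)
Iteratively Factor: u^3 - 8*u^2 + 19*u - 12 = (u - 1)*(u^2 - 7*u + 12) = (u - 3)*(u - 1)*(u - 4)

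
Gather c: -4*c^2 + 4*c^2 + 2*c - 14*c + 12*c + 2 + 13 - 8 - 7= 0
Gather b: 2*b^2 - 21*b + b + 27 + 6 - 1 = 2*b^2 - 20*b + 32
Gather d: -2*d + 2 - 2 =-2*d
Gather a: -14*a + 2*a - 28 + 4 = -12*a - 24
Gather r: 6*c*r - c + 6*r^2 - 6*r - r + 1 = -c + 6*r^2 + r*(6*c - 7) + 1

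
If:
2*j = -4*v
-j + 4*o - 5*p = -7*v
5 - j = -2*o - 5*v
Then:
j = -2*v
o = -7*v/2 - 5/2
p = -v - 2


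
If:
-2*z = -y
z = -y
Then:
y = 0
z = 0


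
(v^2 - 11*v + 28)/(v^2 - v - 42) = (v - 4)/(v + 6)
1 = 1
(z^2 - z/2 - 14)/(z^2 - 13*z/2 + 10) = (2*z + 7)/(2*z - 5)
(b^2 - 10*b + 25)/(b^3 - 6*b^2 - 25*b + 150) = (b - 5)/(b^2 - b - 30)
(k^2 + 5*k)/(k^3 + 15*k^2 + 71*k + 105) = k/(k^2 + 10*k + 21)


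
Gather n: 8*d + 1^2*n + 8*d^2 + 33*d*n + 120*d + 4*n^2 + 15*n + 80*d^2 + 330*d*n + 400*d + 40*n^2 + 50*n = 88*d^2 + 528*d + 44*n^2 + n*(363*d + 66)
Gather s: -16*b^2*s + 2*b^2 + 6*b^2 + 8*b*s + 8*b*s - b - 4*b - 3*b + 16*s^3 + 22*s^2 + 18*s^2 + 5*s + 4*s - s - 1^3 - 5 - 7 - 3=8*b^2 - 8*b + 16*s^3 + 40*s^2 + s*(-16*b^2 + 16*b + 8) - 16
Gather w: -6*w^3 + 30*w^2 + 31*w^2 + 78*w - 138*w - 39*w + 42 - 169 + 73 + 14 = -6*w^3 + 61*w^2 - 99*w - 40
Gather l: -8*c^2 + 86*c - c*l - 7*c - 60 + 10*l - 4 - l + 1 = -8*c^2 + 79*c + l*(9 - c) - 63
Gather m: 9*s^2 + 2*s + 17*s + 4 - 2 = 9*s^2 + 19*s + 2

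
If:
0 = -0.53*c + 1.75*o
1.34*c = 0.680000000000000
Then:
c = 0.51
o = 0.15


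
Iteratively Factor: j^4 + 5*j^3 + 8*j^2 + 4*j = (j)*(j^3 + 5*j^2 + 8*j + 4) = j*(j + 1)*(j^2 + 4*j + 4) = j*(j + 1)*(j + 2)*(j + 2)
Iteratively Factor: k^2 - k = (k - 1)*(k)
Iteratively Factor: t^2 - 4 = (t - 2)*(t + 2)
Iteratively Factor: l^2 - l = (l)*(l - 1)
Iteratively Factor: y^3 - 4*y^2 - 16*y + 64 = (y + 4)*(y^2 - 8*y + 16) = (y - 4)*(y + 4)*(y - 4)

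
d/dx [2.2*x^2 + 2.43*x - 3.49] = 4.4*x + 2.43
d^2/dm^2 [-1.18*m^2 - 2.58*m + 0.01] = -2.36000000000000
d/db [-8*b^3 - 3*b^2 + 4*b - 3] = -24*b^2 - 6*b + 4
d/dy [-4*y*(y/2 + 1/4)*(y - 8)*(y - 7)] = -8*y^3 + 87*y^2 - 194*y - 56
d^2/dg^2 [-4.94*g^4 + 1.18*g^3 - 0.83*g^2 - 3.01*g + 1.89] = -59.28*g^2 + 7.08*g - 1.66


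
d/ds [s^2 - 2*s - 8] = 2*s - 2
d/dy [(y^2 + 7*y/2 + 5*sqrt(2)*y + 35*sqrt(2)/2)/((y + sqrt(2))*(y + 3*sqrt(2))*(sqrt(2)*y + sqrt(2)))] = (-2*sqrt(2)*y^4 - 40*y^3 - 14*sqrt(2)*y^3 - 270*y^2 - 75*sqrt(2)*y^2 - 536*sqrt(2)*y - 140*y - 238*sqrt(2) - 300)/(4*(y^6 + 2*y^5 + 8*sqrt(2)*y^5 + 16*sqrt(2)*y^4 + 45*y^4 + 56*sqrt(2)*y^3 + 88*y^3 + 80*y^2 + 96*sqrt(2)*y^2 + 48*sqrt(2)*y + 72*y + 36))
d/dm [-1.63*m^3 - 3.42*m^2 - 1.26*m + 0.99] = -4.89*m^2 - 6.84*m - 1.26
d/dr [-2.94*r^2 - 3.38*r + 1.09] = -5.88*r - 3.38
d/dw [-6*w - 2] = -6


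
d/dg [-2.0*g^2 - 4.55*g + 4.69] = -4.0*g - 4.55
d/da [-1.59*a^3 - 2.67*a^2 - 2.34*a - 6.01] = -4.77*a^2 - 5.34*a - 2.34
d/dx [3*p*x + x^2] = 3*p + 2*x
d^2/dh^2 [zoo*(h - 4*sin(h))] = zoo*sin(h)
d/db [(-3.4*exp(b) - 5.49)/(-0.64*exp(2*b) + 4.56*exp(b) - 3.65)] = (-2.176*exp(2*b) - 7.0272*exp(b) + 37.4444)*exp(b)/(0.4096*exp(4*b) - 5.8368*exp(3*b) + 25.4656*exp(2*b) - 33.288*exp(b) + 13.3225)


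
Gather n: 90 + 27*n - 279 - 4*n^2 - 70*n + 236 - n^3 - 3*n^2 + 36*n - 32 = -n^3 - 7*n^2 - 7*n + 15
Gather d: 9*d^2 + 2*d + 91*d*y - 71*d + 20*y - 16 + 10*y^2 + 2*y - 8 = 9*d^2 + d*(91*y - 69) + 10*y^2 + 22*y - 24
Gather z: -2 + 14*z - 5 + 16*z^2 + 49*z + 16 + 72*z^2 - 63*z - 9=88*z^2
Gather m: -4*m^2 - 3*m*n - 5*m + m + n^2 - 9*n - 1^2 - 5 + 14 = -4*m^2 + m*(-3*n - 4) + n^2 - 9*n + 8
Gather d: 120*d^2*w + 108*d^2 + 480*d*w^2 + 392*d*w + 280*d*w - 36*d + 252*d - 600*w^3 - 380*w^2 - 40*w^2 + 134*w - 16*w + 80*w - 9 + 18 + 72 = d^2*(120*w + 108) + d*(480*w^2 + 672*w + 216) - 600*w^3 - 420*w^2 + 198*w + 81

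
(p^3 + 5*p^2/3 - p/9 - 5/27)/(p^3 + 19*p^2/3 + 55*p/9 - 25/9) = (p + 1/3)/(p + 5)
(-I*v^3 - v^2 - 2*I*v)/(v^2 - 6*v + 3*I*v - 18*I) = v*(-I*v^2 - v - 2*I)/(v^2 + 3*v*(-2 + I) - 18*I)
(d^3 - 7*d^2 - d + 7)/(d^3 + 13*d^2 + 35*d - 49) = (d^2 - 6*d - 7)/(d^2 + 14*d + 49)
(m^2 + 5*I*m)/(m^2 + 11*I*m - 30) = m/(m + 6*I)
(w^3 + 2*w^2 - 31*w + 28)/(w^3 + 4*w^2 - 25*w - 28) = (w - 1)/(w + 1)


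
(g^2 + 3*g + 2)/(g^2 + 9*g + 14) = (g + 1)/(g + 7)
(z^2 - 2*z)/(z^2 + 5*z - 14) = z/(z + 7)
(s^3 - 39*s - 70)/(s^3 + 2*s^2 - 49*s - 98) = (s + 5)/(s + 7)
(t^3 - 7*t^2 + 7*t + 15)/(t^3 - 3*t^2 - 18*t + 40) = (t^2 - 2*t - 3)/(t^2 + 2*t - 8)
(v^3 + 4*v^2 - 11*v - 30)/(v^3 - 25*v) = (v^2 - v - 6)/(v*(v - 5))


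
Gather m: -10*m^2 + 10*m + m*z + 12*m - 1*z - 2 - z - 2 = -10*m^2 + m*(z + 22) - 2*z - 4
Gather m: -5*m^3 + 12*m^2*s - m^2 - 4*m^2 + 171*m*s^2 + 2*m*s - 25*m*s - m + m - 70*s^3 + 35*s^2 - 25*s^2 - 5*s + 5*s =-5*m^3 + m^2*(12*s - 5) + m*(171*s^2 - 23*s) - 70*s^3 + 10*s^2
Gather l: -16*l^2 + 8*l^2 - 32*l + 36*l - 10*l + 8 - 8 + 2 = -8*l^2 - 6*l + 2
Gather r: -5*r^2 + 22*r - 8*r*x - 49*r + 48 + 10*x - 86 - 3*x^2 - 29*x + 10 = -5*r^2 + r*(-8*x - 27) - 3*x^2 - 19*x - 28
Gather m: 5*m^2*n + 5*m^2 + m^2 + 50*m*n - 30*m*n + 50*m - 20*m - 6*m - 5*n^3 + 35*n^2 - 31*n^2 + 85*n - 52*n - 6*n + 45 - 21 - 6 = m^2*(5*n + 6) + m*(20*n + 24) - 5*n^3 + 4*n^2 + 27*n + 18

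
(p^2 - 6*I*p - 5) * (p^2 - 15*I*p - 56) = p^4 - 21*I*p^3 - 151*p^2 + 411*I*p + 280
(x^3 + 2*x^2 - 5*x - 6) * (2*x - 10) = 2*x^4 - 6*x^3 - 30*x^2 + 38*x + 60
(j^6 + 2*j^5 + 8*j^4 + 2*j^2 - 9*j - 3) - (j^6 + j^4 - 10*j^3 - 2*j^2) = 2*j^5 + 7*j^4 + 10*j^3 + 4*j^2 - 9*j - 3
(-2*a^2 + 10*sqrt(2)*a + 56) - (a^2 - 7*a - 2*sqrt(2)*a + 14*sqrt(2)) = -3*a^2 + 7*a + 12*sqrt(2)*a - 14*sqrt(2) + 56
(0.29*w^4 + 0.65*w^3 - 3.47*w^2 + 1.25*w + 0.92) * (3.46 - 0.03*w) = -0.0087*w^5 + 0.9839*w^4 + 2.3531*w^3 - 12.0437*w^2 + 4.2974*w + 3.1832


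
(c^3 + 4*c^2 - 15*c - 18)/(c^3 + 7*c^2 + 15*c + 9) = (c^2 + 3*c - 18)/(c^2 + 6*c + 9)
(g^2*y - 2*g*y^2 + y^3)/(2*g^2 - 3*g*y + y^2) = y*(-g + y)/(-2*g + y)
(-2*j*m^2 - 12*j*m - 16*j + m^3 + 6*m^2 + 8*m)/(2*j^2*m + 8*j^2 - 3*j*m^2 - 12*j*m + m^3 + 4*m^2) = (-m - 2)/(j - m)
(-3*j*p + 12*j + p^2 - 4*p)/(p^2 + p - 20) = (-3*j + p)/(p + 5)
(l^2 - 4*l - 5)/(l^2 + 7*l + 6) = (l - 5)/(l + 6)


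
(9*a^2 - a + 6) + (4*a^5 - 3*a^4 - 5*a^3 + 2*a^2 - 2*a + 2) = 4*a^5 - 3*a^4 - 5*a^3 + 11*a^2 - 3*a + 8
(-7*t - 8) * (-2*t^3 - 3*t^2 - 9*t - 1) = 14*t^4 + 37*t^3 + 87*t^2 + 79*t + 8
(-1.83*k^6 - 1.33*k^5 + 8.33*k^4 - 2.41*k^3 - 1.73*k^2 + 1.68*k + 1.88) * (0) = 0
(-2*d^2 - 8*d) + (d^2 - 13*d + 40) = -d^2 - 21*d + 40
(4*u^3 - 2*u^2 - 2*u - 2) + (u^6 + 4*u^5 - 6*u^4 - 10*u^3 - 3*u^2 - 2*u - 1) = u^6 + 4*u^5 - 6*u^4 - 6*u^3 - 5*u^2 - 4*u - 3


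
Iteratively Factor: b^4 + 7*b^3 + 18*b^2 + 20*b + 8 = (b + 2)*(b^3 + 5*b^2 + 8*b + 4) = (b + 1)*(b + 2)*(b^2 + 4*b + 4) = (b + 1)*(b + 2)^2*(b + 2)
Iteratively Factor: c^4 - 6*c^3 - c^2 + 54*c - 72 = (c - 4)*(c^3 - 2*c^2 - 9*c + 18) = (c - 4)*(c - 2)*(c^2 - 9) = (c - 4)*(c - 3)*(c - 2)*(c + 3)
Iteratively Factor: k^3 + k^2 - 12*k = (k)*(k^2 + k - 12) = k*(k - 3)*(k + 4)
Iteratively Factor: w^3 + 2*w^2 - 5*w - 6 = (w + 3)*(w^2 - w - 2) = (w - 2)*(w + 3)*(w + 1)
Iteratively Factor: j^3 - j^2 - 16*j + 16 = (j - 4)*(j^2 + 3*j - 4) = (j - 4)*(j + 4)*(j - 1)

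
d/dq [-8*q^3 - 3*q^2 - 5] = 6*q*(-4*q - 1)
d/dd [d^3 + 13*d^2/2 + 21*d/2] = 3*d^2 + 13*d + 21/2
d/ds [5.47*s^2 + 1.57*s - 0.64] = 10.94*s + 1.57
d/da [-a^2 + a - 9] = 1 - 2*a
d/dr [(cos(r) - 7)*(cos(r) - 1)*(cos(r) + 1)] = (-3*cos(r)^2 + 14*cos(r) + 1)*sin(r)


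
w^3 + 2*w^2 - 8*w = w*(w - 2)*(w + 4)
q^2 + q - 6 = (q - 2)*(q + 3)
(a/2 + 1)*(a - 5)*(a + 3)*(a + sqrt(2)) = a^4/2 + sqrt(2)*a^3/2 - 19*a^2/2 - 15*a - 19*sqrt(2)*a/2 - 15*sqrt(2)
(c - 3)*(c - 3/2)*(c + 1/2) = c^3 - 4*c^2 + 9*c/4 + 9/4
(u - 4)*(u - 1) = u^2 - 5*u + 4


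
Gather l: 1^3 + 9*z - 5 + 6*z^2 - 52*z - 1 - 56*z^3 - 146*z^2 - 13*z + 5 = -56*z^3 - 140*z^2 - 56*z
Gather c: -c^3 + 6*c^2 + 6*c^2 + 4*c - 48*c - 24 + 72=-c^3 + 12*c^2 - 44*c + 48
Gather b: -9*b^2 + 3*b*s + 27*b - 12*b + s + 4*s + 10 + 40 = -9*b^2 + b*(3*s + 15) + 5*s + 50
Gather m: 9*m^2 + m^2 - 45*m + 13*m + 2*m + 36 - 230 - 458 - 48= 10*m^2 - 30*m - 700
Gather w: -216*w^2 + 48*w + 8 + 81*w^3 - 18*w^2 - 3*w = 81*w^3 - 234*w^2 + 45*w + 8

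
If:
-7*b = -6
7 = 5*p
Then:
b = 6/7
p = 7/5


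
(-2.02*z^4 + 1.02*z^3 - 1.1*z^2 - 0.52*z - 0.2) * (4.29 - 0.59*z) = 1.1918*z^5 - 9.2676*z^4 + 5.0248*z^3 - 4.4122*z^2 - 2.1128*z - 0.858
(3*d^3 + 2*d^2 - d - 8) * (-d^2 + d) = -3*d^5 + d^4 + 3*d^3 + 7*d^2 - 8*d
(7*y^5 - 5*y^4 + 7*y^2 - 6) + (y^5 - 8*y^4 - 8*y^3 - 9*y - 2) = 8*y^5 - 13*y^4 - 8*y^3 + 7*y^2 - 9*y - 8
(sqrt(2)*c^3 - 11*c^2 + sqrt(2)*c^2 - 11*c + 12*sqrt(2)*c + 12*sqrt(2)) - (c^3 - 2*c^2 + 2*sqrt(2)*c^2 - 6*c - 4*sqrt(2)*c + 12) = -c^3 + sqrt(2)*c^3 - 9*c^2 - sqrt(2)*c^2 - 5*c + 16*sqrt(2)*c - 12 + 12*sqrt(2)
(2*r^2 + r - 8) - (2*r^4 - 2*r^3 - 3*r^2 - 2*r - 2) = -2*r^4 + 2*r^3 + 5*r^2 + 3*r - 6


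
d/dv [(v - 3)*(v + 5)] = 2*v + 2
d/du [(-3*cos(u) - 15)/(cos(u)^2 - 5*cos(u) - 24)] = 3*(sin(u)^2 - 10*cos(u))*sin(u)/(sin(u)^2 + 5*cos(u) + 23)^2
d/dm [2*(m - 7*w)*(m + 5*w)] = 4*m - 4*w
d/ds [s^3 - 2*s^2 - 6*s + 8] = 3*s^2 - 4*s - 6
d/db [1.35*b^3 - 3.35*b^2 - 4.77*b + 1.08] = 4.05*b^2 - 6.7*b - 4.77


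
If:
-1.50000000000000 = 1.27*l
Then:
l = -1.18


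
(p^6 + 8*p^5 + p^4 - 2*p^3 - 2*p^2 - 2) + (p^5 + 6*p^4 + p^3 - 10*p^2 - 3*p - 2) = p^6 + 9*p^5 + 7*p^4 - p^3 - 12*p^2 - 3*p - 4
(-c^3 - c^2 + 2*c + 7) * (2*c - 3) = -2*c^4 + c^3 + 7*c^2 + 8*c - 21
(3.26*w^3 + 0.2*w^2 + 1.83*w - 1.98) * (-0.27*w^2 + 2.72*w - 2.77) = -0.8802*w^5 + 8.8132*w^4 - 8.9803*w^3 + 4.9582*w^2 - 10.4547*w + 5.4846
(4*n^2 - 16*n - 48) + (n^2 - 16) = 5*n^2 - 16*n - 64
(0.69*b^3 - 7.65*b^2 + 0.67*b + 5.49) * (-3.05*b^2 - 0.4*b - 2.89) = -2.1045*b^5 + 23.0565*b^4 - 0.977599999999999*b^3 + 5.096*b^2 - 4.1323*b - 15.8661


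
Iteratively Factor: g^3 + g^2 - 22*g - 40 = (g - 5)*(g^2 + 6*g + 8) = (g - 5)*(g + 4)*(g + 2)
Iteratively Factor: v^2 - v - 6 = (v - 3)*(v + 2)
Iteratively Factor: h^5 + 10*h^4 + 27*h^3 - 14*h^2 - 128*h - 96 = (h + 4)*(h^4 + 6*h^3 + 3*h^2 - 26*h - 24) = (h - 2)*(h + 4)*(h^3 + 8*h^2 + 19*h + 12) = (h - 2)*(h + 3)*(h + 4)*(h^2 + 5*h + 4) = (h - 2)*(h + 1)*(h + 3)*(h + 4)*(h + 4)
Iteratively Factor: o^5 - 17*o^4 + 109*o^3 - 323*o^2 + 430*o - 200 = (o - 2)*(o^4 - 15*o^3 + 79*o^2 - 165*o + 100) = (o - 4)*(o - 2)*(o^3 - 11*o^2 + 35*o - 25) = (o - 4)*(o - 2)*(o - 1)*(o^2 - 10*o + 25) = (o - 5)*(o - 4)*(o - 2)*(o - 1)*(o - 5)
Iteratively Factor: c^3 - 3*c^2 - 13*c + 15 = (c - 1)*(c^2 - 2*c - 15) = (c - 1)*(c + 3)*(c - 5)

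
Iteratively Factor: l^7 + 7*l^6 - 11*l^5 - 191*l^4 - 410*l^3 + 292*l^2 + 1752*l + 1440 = (l + 2)*(l^6 + 5*l^5 - 21*l^4 - 149*l^3 - 112*l^2 + 516*l + 720) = (l + 2)*(l + 3)*(l^5 + 2*l^4 - 27*l^3 - 68*l^2 + 92*l + 240) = (l - 2)*(l + 2)*(l + 3)*(l^4 + 4*l^3 - 19*l^2 - 106*l - 120) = (l - 2)*(l + 2)*(l + 3)*(l + 4)*(l^3 - 19*l - 30) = (l - 2)*(l + 2)^2*(l + 3)*(l + 4)*(l^2 - 2*l - 15) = (l - 2)*(l + 2)^2*(l + 3)^2*(l + 4)*(l - 5)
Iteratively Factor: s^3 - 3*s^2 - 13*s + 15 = (s - 5)*(s^2 + 2*s - 3) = (s - 5)*(s + 3)*(s - 1)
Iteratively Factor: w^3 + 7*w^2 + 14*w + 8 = (w + 1)*(w^2 + 6*w + 8) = (w + 1)*(w + 2)*(w + 4)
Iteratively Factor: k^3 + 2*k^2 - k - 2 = (k - 1)*(k^2 + 3*k + 2) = (k - 1)*(k + 1)*(k + 2)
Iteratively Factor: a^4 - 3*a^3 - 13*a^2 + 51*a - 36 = (a - 3)*(a^3 - 13*a + 12) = (a - 3)^2*(a^2 + 3*a - 4) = (a - 3)^2*(a - 1)*(a + 4)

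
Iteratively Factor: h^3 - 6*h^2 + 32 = (h - 4)*(h^2 - 2*h - 8) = (h - 4)*(h + 2)*(h - 4)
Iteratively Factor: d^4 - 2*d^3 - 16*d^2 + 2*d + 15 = (d + 3)*(d^3 - 5*d^2 - d + 5) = (d + 1)*(d + 3)*(d^2 - 6*d + 5) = (d - 1)*(d + 1)*(d + 3)*(d - 5)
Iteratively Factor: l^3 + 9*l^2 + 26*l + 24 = (l + 3)*(l^2 + 6*l + 8) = (l + 2)*(l + 3)*(l + 4)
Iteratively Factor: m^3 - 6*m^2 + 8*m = (m - 2)*(m^2 - 4*m) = (m - 4)*(m - 2)*(m)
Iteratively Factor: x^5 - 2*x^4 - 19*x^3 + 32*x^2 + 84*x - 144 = (x + 3)*(x^4 - 5*x^3 - 4*x^2 + 44*x - 48) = (x + 3)^2*(x^3 - 8*x^2 + 20*x - 16) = (x - 2)*(x + 3)^2*(x^2 - 6*x + 8) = (x - 4)*(x - 2)*(x + 3)^2*(x - 2)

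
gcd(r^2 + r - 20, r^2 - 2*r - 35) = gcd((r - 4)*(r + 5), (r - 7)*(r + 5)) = r + 5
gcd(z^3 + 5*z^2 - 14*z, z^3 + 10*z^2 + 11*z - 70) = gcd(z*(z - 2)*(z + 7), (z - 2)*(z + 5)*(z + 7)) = z^2 + 5*z - 14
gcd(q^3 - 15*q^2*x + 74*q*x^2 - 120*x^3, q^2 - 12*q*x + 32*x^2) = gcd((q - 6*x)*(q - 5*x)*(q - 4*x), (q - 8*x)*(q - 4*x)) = -q + 4*x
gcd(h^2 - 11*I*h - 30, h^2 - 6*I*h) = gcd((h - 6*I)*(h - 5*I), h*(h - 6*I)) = h - 6*I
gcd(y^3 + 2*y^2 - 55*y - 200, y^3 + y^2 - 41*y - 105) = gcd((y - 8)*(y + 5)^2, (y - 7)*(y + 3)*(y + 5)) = y + 5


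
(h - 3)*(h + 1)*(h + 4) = h^3 + 2*h^2 - 11*h - 12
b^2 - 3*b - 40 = (b - 8)*(b + 5)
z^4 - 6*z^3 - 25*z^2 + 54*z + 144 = (z - 8)*(z - 3)*(z + 2)*(z + 3)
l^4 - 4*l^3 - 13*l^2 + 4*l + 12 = (l - 6)*(l - 1)*(l + 1)*(l + 2)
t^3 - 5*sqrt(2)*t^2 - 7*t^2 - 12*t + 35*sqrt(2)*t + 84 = (t - 7)*(t - 6*sqrt(2))*(t + sqrt(2))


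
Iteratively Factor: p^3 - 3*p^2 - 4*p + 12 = (p + 2)*(p^2 - 5*p + 6) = (p - 2)*(p + 2)*(p - 3)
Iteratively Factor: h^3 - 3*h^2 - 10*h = (h + 2)*(h^2 - 5*h) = h*(h + 2)*(h - 5)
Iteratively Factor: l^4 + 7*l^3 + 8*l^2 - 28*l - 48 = (l - 2)*(l^3 + 9*l^2 + 26*l + 24) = (l - 2)*(l + 3)*(l^2 + 6*l + 8) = (l - 2)*(l + 3)*(l + 4)*(l + 2)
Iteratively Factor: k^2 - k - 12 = (k + 3)*(k - 4)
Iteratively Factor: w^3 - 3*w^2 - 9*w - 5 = (w + 1)*(w^2 - 4*w - 5) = (w + 1)^2*(w - 5)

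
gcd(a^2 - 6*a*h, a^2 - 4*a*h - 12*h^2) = a - 6*h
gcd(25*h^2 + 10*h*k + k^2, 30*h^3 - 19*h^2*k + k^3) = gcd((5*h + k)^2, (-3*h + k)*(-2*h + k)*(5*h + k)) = 5*h + k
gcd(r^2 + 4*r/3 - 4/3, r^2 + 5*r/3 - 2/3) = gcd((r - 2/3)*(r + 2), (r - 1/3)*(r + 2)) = r + 2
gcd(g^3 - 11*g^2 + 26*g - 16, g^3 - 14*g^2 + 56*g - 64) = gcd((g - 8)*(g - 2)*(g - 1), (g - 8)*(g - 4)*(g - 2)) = g^2 - 10*g + 16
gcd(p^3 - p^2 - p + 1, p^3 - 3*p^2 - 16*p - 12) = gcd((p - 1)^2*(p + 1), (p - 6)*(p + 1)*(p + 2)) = p + 1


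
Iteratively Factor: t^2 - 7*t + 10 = (t - 2)*(t - 5)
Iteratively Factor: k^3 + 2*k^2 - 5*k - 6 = (k - 2)*(k^2 + 4*k + 3) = (k - 2)*(k + 1)*(k + 3)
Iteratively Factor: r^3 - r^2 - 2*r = (r + 1)*(r^2 - 2*r) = (r - 2)*(r + 1)*(r)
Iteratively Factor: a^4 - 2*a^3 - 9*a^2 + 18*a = (a - 3)*(a^3 + a^2 - 6*a) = (a - 3)*(a - 2)*(a^2 + 3*a) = (a - 3)*(a - 2)*(a + 3)*(a)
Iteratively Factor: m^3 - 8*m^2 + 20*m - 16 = (m - 2)*(m^2 - 6*m + 8) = (m - 2)^2*(m - 4)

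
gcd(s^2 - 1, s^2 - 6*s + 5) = s - 1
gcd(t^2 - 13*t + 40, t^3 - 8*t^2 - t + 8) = t - 8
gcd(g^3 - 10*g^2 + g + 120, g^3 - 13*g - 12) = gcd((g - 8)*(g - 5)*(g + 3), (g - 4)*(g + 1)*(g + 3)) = g + 3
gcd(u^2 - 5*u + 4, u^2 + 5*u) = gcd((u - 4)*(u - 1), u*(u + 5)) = 1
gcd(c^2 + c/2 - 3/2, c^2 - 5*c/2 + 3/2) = c - 1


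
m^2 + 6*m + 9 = (m + 3)^2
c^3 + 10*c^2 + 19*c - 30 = (c - 1)*(c + 5)*(c + 6)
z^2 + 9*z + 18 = (z + 3)*(z + 6)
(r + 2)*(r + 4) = r^2 + 6*r + 8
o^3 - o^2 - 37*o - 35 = (o - 7)*(o + 1)*(o + 5)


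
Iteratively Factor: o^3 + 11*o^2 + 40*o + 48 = (o + 4)*(o^2 + 7*o + 12) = (o + 4)^2*(o + 3)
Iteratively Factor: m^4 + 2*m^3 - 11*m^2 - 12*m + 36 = (m + 3)*(m^3 - m^2 - 8*m + 12) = (m - 2)*(m + 3)*(m^2 + m - 6) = (m - 2)*(m + 3)^2*(m - 2)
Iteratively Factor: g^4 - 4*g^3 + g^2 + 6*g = (g)*(g^3 - 4*g^2 + g + 6) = g*(g + 1)*(g^2 - 5*g + 6) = g*(g - 2)*(g + 1)*(g - 3)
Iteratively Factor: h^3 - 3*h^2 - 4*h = (h + 1)*(h^2 - 4*h) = (h - 4)*(h + 1)*(h)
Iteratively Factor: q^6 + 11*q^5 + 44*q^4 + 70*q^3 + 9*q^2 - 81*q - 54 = (q + 3)*(q^5 + 8*q^4 + 20*q^3 + 10*q^2 - 21*q - 18) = (q + 3)^2*(q^4 + 5*q^3 + 5*q^2 - 5*q - 6) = (q + 3)^3*(q^3 + 2*q^2 - q - 2) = (q - 1)*(q + 3)^3*(q^2 + 3*q + 2) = (q - 1)*(q + 1)*(q + 3)^3*(q + 2)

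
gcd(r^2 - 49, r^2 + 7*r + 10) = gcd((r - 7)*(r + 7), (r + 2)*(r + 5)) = 1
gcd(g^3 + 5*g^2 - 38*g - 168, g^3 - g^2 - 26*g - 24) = g^2 - 2*g - 24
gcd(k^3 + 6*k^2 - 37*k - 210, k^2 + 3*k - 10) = k + 5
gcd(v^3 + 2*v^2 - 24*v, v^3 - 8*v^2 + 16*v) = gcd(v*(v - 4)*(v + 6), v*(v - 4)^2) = v^2 - 4*v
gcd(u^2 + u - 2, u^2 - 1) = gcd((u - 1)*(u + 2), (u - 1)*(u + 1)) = u - 1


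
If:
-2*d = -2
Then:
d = 1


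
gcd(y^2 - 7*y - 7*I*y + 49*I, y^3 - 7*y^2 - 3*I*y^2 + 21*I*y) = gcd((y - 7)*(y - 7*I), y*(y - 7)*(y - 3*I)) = y - 7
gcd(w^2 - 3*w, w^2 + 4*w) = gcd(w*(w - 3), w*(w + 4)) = w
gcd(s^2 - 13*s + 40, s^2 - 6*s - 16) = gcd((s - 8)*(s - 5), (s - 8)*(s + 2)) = s - 8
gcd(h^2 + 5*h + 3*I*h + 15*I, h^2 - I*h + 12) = h + 3*I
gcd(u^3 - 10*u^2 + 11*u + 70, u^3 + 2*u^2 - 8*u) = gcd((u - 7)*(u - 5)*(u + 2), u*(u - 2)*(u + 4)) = 1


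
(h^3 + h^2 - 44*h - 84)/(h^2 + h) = (h^3 + h^2 - 44*h - 84)/(h*(h + 1))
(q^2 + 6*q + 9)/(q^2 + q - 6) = (q + 3)/(q - 2)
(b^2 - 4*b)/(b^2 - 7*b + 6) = b*(b - 4)/(b^2 - 7*b + 6)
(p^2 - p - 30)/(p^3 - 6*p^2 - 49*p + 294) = (p + 5)/(p^2 - 49)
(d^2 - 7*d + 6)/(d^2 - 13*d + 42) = (d - 1)/(d - 7)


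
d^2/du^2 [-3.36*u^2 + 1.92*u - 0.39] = -6.72000000000000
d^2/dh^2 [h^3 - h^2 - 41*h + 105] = 6*h - 2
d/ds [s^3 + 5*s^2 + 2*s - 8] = 3*s^2 + 10*s + 2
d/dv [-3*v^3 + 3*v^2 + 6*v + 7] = -9*v^2 + 6*v + 6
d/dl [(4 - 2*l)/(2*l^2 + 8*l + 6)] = (-l^2 - 4*l + 2*(l - 2)*(l + 2) - 3)/(l^2 + 4*l + 3)^2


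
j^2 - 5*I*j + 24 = (j - 8*I)*(j + 3*I)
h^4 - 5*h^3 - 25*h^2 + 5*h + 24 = (h - 8)*(h - 1)*(h + 1)*(h + 3)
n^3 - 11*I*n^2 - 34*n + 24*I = (n - 6*I)*(n - 4*I)*(n - I)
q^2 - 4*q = q*(q - 4)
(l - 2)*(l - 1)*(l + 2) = l^3 - l^2 - 4*l + 4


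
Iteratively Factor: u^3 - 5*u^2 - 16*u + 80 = (u - 4)*(u^2 - u - 20) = (u - 5)*(u - 4)*(u + 4)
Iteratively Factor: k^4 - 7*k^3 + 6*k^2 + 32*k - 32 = (k - 4)*(k^3 - 3*k^2 - 6*k + 8) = (k - 4)^2*(k^2 + k - 2) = (k - 4)^2*(k - 1)*(k + 2)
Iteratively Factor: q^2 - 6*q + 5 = (q - 5)*(q - 1)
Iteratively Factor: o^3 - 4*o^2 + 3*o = (o - 3)*(o^2 - o) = o*(o - 3)*(o - 1)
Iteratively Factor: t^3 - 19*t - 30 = (t - 5)*(t^2 + 5*t + 6) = (t - 5)*(t + 2)*(t + 3)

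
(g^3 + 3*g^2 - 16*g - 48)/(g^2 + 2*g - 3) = (g^2 - 16)/(g - 1)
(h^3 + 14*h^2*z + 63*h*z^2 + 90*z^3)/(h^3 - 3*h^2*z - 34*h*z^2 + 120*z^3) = (h^2 + 8*h*z + 15*z^2)/(h^2 - 9*h*z + 20*z^2)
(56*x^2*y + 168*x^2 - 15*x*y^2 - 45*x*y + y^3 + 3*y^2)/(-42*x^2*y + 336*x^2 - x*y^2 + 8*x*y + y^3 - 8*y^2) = (-8*x*y - 24*x + y^2 + 3*y)/(6*x*y - 48*x + y^2 - 8*y)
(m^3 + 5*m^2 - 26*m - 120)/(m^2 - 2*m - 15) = (m^2 + 10*m + 24)/(m + 3)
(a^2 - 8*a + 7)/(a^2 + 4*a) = (a^2 - 8*a + 7)/(a*(a + 4))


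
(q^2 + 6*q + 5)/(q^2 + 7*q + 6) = (q + 5)/(q + 6)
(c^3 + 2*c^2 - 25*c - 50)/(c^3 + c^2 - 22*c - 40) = (c + 5)/(c + 4)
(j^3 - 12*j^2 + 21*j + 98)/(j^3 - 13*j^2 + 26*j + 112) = (j - 7)/(j - 8)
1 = 1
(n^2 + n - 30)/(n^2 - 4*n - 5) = (n + 6)/(n + 1)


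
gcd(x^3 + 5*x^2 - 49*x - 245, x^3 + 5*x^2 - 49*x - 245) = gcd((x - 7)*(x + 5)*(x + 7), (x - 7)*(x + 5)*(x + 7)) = x^3 + 5*x^2 - 49*x - 245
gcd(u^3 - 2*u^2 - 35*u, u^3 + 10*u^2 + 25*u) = u^2 + 5*u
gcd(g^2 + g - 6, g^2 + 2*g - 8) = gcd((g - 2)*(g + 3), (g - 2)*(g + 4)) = g - 2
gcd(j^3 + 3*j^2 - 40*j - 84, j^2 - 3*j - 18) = j - 6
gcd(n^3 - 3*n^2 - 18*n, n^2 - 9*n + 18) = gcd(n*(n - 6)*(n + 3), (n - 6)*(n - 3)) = n - 6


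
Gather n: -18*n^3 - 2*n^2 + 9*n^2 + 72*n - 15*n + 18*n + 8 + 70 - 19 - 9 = -18*n^3 + 7*n^2 + 75*n + 50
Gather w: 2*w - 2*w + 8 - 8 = 0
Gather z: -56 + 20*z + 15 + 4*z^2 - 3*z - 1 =4*z^2 + 17*z - 42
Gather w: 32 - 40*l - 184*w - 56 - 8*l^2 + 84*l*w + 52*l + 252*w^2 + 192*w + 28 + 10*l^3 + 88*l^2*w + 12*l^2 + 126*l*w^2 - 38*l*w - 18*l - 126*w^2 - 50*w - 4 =10*l^3 + 4*l^2 - 6*l + w^2*(126*l + 126) + w*(88*l^2 + 46*l - 42)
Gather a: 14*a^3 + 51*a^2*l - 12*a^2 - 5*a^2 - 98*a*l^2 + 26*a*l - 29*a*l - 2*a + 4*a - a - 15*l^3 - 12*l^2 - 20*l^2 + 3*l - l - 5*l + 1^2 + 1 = 14*a^3 + a^2*(51*l - 17) + a*(-98*l^2 - 3*l + 1) - 15*l^3 - 32*l^2 - 3*l + 2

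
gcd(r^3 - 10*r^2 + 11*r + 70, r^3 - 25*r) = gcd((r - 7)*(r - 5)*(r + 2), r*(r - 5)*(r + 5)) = r - 5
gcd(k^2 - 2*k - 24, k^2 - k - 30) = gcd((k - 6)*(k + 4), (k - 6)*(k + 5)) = k - 6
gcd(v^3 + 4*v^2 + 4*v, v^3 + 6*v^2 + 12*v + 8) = v^2 + 4*v + 4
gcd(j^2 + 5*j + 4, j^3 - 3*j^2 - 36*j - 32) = j^2 + 5*j + 4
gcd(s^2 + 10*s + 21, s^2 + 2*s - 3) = s + 3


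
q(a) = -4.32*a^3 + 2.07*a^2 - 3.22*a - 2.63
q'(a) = -12.96*a^2 + 4.14*a - 3.22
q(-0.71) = 2.25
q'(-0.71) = -12.69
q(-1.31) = 14.85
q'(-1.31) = -30.88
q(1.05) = -8.73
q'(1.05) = -13.16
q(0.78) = -5.93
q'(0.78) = -7.88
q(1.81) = -27.29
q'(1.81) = -38.18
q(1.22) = -11.32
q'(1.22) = -17.46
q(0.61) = -4.80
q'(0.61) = -5.52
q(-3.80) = 276.54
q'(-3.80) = -206.09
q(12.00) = -7208.15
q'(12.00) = -1819.78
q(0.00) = -2.63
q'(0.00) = -3.22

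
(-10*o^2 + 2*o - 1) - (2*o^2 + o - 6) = -12*o^2 + o + 5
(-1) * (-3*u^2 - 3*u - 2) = 3*u^2 + 3*u + 2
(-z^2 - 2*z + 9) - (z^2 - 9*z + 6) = -2*z^2 + 7*z + 3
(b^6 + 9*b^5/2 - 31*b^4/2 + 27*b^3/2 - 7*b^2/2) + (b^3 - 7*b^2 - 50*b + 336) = b^6 + 9*b^5/2 - 31*b^4/2 + 29*b^3/2 - 21*b^2/2 - 50*b + 336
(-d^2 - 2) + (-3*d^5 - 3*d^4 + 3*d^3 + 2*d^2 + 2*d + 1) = -3*d^5 - 3*d^4 + 3*d^3 + d^2 + 2*d - 1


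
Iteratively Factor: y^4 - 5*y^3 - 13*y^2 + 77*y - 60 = (y - 1)*(y^3 - 4*y^2 - 17*y + 60) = (y - 5)*(y - 1)*(y^2 + y - 12) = (y - 5)*(y - 1)*(y + 4)*(y - 3)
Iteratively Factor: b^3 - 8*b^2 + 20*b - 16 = (b - 2)*(b^2 - 6*b + 8) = (b - 4)*(b - 2)*(b - 2)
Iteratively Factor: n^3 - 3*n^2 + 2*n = (n - 1)*(n^2 - 2*n) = (n - 2)*(n - 1)*(n)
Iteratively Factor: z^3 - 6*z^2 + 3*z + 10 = (z - 5)*(z^2 - z - 2) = (z - 5)*(z - 2)*(z + 1)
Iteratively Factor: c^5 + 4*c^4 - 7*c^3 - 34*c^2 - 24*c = (c + 4)*(c^4 - 7*c^2 - 6*c) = (c - 3)*(c + 4)*(c^3 + 3*c^2 + 2*c) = (c - 3)*(c + 1)*(c + 4)*(c^2 + 2*c) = (c - 3)*(c + 1)*(c + 2)*(c + 4)*(c)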